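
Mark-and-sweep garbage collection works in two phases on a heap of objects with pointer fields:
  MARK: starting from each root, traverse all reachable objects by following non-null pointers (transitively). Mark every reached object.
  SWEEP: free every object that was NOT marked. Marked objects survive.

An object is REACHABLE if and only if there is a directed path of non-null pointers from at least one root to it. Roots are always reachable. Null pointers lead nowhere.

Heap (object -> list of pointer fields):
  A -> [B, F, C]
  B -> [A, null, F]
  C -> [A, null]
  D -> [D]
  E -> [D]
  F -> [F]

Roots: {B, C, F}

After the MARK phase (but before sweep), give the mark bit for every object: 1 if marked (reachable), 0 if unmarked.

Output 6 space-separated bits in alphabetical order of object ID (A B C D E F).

Answer: 1 1 1 0 0 1

Derivation:
Roots: B C F
Mark B: refs=A null F, marked=B
Mark C: refs=A null, marked=B C
Mark F: refs=F, marked=B C F
Mark A: refs=B F C, marked=A B C F
Unmarked (collected): D E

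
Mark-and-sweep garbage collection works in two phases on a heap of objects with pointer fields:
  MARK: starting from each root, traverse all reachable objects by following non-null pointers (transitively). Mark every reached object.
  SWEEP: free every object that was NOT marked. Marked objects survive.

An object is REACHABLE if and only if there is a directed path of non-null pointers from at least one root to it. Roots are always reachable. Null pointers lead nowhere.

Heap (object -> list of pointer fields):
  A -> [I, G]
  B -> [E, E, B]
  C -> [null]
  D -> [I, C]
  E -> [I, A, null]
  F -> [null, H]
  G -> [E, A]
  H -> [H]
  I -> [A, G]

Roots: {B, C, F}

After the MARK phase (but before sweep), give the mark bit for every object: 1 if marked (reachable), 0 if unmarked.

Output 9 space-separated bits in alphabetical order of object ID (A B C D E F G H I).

Answer: 1 1 1 0 1 1 1 1 1

Derivation:
Roots: B C F
Mark B: refs=E E B, marked=B
Mark C: refs=null, marked=B C
Mark F: refs=null H, marked=B C F
Mark E: refs=I A null, marked=B C E F
Mark H: refs=H, marked=B C E F H
Mark I: refs=A G, marked=B C E F H I
Mark A: refs=I G, marked=A B C E F H I
Mark G: refs=E A, marked=A B C E F G H I
Unmarked (collected): D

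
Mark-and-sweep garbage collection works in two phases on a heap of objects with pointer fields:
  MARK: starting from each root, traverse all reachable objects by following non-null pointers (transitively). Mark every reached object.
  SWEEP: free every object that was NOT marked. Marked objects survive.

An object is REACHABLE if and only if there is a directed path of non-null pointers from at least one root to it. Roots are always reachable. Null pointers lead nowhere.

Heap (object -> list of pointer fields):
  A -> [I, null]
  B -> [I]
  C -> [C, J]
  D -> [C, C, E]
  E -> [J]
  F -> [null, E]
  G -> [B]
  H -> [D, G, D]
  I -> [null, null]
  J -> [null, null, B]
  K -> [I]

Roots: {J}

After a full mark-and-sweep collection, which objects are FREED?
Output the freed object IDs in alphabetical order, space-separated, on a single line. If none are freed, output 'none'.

Roots: J
Mark J: refs=null null B, marked=J
Mark B: refs=I, marked=B J
Mark I: refs=null null, marked=B I J
Unmarked (collected): A C D E F G H K

Answer: A C D E F G H K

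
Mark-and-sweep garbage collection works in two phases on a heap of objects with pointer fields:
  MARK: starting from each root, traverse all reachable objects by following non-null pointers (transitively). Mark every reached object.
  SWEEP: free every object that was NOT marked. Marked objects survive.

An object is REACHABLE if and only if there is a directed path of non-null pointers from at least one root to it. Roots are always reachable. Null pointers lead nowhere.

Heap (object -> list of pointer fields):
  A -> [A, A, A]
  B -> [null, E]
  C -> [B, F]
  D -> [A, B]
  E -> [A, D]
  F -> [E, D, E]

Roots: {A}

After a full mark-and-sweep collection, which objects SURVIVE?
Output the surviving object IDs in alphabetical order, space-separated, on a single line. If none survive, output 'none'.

Roots: A
Mark A: refs=A A A, marked=A
Unmarked (collected): B C D E F

Answer: A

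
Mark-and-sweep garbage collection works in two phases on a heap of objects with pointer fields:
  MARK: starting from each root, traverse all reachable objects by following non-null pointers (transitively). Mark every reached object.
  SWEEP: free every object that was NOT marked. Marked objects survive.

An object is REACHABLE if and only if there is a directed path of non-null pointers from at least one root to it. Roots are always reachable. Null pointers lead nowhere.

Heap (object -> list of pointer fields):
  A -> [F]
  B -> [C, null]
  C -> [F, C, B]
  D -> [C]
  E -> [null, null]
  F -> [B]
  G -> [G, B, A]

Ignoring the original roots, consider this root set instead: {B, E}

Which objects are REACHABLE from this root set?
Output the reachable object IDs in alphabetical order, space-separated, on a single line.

Roots: B E
Mark B: refs=C null, marked=B
Mark E: refs=null null, marked=B E
Mark C: refs=F C B, marked=B C E
Mark F: refs=B, marked=B C E F
Unmarked (collected): A D G

Answer: B C E F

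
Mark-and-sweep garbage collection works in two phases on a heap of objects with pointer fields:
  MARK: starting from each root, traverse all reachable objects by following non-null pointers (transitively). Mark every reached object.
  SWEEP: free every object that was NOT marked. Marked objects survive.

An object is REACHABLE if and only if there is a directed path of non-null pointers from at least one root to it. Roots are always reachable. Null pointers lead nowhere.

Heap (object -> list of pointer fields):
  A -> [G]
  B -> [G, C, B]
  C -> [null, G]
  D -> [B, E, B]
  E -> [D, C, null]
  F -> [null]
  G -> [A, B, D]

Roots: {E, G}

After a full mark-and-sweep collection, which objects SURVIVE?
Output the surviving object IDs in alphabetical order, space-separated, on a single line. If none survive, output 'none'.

Answer: A B C D E G

Derivation:
Roots: E G
Mark E: refs=D C null, marked=E
Mark G: refs=A B D, marked=E G
Mark D: refs=B E B, marked=D E G
Mark C: refs=null G, marked=C D E G
Mark A: refs=G, marked=A C D E G
Mark B: refs=G C B, marked=A B C D E G
Unmarked (collected): F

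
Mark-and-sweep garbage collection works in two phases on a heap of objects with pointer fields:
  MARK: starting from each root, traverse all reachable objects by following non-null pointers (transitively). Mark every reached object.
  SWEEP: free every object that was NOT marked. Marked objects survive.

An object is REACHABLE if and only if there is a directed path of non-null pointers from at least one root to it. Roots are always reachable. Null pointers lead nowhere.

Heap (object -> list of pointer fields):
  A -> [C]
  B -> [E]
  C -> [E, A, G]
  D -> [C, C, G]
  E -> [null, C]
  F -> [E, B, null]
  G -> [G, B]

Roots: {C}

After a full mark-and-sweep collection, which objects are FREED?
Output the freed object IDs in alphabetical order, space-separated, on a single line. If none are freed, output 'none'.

Answer: D F

Derivation:
Roots: C
Mark C: refs=E A G, marked=C
Mark E: refs=null C, marked=C E
Mark A: refs=C, marked=A C E
Mark G: refs=G B, marked=A C E G
Mark B: refs=E, marked=A B C E G
Unmarked (collected): D F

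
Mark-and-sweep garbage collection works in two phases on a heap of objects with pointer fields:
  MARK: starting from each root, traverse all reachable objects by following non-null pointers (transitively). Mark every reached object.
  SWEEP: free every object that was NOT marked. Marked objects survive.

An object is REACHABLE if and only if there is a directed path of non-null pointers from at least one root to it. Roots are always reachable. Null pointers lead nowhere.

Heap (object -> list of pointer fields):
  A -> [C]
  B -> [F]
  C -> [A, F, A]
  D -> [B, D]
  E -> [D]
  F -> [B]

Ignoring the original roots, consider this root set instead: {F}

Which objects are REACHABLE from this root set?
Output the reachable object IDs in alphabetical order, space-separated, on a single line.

Roots: F
Mark F: refs=B, marked=F
Mark B: refs=F, marked=B F
Unmarked (collected): A C D E

Answer: B F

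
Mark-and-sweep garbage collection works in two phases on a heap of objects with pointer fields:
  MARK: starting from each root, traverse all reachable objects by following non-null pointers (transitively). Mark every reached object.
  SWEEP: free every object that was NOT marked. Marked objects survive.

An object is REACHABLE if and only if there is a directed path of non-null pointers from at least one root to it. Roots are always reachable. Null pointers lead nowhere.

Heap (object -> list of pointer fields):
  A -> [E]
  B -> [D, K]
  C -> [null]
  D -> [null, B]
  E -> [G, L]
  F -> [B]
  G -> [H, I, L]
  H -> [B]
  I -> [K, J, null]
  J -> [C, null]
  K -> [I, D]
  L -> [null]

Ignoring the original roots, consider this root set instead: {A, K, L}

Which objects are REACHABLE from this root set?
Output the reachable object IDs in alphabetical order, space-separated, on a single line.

Answer: A B C D E G H I J K L

Derivation:
Roots: A K L
Mark A: refs=E, marked=A
Mark K: refs=I D, marked=A K
Mark L: refs=null, marked=A K L
Mark E: refs=G L, marked=A E K L
Mark I: refs=K J null, marked=A E I K L
Mark D: refs=null B, marked=A D E I K L
Mark G: refs=H I L, marked=A D E G I K L
Mark J: refs=C null, marked=A D E G I J K L
Mark B: refs=D K, marked=A B D E G I J K L
Mark H: refs=B, marked=A B D E G H I J K L
Mark C: refs=null, marked=A B C D E G H I J K L
Unmarked (collected): F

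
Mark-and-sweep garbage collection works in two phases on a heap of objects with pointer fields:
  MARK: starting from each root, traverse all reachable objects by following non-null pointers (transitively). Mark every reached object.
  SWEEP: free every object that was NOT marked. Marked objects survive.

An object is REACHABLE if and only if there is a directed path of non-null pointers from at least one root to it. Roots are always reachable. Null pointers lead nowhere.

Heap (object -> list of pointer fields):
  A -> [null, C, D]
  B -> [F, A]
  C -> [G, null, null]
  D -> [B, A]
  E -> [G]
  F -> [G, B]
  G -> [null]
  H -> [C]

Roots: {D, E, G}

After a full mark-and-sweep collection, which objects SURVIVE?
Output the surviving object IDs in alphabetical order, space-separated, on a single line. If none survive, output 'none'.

Roots: D E G
Mark D: refs=B A, marked=D
Mark E: refs=G, marked=D E
Mark G: refs=null, marked=D E G
Mark B: refs=F A, marked=B D E G
Mark A: refs=null C D, marked=A B D E G
Mark F: refs=G B, marked=A B D E F G
Mark C: refs=G null null, marked=A B C D E F G
Unmarked (collected): H

Answer: A B C D E F G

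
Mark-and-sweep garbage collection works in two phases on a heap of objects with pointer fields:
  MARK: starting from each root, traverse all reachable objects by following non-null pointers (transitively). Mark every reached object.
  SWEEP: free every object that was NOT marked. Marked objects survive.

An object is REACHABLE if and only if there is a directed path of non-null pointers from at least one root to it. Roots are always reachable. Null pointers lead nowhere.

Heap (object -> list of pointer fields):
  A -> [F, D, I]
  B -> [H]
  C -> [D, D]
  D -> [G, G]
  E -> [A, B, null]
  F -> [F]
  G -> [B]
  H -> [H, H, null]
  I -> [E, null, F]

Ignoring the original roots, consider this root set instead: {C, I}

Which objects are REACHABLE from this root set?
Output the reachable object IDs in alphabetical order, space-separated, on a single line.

Answer: A B C D E F G H I

Derivation:
Roots: C I
Mark C: refs=D D, marked=C
Mark I: refs=E null F, marked=C I
Mark D: refs=G G, marked=C D I
Mark E: refs=A B null, marked=C D E I
Mark F: refs=F, marked=C D E F I
Mark G: refs=B, marked=C D E F G I
Mark A: refs=F D I, marked=A C D E F G I
Mark B: refs=H, marked=A B C D E F G I
Mark H: refs=H H null, marked=A B C D E F G H I
Unmarked (collected): (none)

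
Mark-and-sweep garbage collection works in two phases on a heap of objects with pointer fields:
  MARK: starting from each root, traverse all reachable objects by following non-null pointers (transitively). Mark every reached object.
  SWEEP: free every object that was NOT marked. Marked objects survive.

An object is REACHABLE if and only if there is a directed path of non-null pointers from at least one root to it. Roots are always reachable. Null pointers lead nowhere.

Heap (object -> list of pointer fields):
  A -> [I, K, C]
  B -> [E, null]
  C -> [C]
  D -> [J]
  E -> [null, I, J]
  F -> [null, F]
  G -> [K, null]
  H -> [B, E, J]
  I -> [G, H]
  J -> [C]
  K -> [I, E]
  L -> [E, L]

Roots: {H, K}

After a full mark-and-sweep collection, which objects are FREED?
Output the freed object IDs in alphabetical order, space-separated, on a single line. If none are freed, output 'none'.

Roots: H K
Mark H: refs=B E J, marked=H
Mark K: refs=I E, marked=H K
Mark B: refs=E null, marked=B H K
Mark E: refs=null I J, marked=B E H K
Mark J: refs=C, marked=B E H J K
Mark I: refs=G H, marked=B E H I J K
Mark C: refs=C, marked=B C E H I J K
Mark G: refs=K null, marked=B C E G H I J K
Unmarked (collected): A D F L

Answer: A D F L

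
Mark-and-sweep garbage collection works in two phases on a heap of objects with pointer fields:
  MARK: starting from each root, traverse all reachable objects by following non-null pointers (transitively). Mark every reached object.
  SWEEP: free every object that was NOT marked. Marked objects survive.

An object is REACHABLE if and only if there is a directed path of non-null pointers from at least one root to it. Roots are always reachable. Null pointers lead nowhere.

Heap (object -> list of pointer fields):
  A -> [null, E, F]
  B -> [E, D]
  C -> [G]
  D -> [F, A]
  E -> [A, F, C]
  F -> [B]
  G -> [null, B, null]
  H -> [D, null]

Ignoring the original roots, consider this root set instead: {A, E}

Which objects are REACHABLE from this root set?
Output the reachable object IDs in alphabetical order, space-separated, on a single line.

Answer: A B C D E F G

Derivation:
Roots: A E
Mark A: refs=null E F, marked=A
Mark E: refs=A F C, marked=A E
Mark F: refs=B, marked=A E F
Mark C: refs=G, marked=A C E F
Mark B: refs=E D, marked=A B C E F
Mark G: refs=null B null, marked=A B C E F G
Mark D: refs=F A, marked=A B C D E F G
Unmarked (collected): H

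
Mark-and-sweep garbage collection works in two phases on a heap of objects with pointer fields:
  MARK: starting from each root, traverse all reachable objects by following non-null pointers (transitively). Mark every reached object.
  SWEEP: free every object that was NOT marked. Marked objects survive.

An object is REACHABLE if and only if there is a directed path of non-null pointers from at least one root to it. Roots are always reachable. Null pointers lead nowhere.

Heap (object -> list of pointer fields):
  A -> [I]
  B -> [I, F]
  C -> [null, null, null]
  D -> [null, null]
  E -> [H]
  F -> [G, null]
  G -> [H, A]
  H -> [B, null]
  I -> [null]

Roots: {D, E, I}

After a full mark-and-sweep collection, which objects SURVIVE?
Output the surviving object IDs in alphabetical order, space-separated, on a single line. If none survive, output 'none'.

Roots: D E I
Mark D: refs=null null, marked=D
Mark E: refs=H, marked=D E
Mark I: refs=null, marked=D E I
Mark H: refs=B null, marked=D E H I
Mark B: refs=I F, marked=B D E H I
Mark F: refs=G null, marked=B D E F H I
Mark G: refs=H A, marked=B D E F G H I
Mark A: refs=I, marked=A B D E F G H I
Unmarked (collected): C

Answer: A B D E F G H I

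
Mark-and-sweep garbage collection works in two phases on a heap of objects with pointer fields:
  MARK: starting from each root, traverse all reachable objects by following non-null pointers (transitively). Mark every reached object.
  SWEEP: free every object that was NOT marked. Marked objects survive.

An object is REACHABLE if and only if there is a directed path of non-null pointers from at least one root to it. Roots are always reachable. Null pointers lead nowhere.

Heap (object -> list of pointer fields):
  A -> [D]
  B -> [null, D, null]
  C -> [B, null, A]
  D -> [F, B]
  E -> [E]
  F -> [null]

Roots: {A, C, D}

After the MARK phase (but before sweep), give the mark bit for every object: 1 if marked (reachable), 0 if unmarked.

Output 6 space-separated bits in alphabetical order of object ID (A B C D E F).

Answer: 1 1 1 1 0 1

Derivation:
Roots: A C D
Mark A: refs=D, marked=A
Mark C: refs=B null A, marked=A C
Mark D: refs=F B, marked=A C D
Mark B: refs=null D null, marked=A B C D
Mark F: refs=null, marked=A B C D F
Unmarked (collected): E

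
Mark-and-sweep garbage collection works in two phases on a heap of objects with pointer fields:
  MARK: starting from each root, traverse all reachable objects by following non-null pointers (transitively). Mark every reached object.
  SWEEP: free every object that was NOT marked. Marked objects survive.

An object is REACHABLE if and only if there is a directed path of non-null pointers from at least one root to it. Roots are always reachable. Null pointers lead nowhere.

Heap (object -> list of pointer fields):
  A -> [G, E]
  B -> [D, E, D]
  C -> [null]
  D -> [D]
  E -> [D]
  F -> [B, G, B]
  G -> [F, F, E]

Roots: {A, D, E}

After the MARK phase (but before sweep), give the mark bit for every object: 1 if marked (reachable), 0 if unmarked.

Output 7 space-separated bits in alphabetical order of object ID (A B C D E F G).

Answer: 1 1 0 1 1 1 1

Derivation:
Roots: A D E
Mark A: refs=G E, marked=A
Mark D: refs=D, marked=A D
Mark E: refs=D, marked=A D E
Mark G: refs=F F E, marked=A D E G
Mark F: refs=B G B, marked=A D E F G
Mark B: refs=D E D, marked=A B D E F G
Unmarked (collected): C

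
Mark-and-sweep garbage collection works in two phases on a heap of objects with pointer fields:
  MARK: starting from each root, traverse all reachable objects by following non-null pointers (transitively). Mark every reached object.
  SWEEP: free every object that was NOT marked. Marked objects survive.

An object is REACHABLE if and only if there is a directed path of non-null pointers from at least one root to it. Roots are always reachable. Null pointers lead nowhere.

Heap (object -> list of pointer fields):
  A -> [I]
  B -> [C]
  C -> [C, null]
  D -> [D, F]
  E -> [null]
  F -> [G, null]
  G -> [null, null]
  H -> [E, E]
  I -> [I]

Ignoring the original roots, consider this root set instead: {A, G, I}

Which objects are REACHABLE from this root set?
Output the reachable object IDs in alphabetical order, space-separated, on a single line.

Answer: A G I

Derivation:
Roots: A G I
Mark A: refs=I, marked=A
Mark G: refs=null null, marked=A G
Mark I: refs=I, marked=A G I
Unmarked (collected): B C D E F H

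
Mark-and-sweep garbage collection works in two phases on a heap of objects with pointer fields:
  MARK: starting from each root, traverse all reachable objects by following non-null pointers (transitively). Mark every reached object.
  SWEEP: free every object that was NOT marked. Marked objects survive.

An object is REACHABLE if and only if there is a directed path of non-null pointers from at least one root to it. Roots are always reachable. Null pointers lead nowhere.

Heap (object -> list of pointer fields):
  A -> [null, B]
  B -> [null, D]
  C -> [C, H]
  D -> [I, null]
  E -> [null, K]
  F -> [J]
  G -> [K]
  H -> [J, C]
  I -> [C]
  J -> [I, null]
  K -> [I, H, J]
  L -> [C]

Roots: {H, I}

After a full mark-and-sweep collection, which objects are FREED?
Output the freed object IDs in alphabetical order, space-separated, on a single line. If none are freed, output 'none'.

Answer: A B D E F G K L

Derivation:
Roots: H I
Mark H: refs=J C, marked=H
Mark I: refs=C, marked=H I
Mark J: refs=I null, marked=H I J
Mark C: refs=C H, marked=C H I J
Unmarked (collected): A B D E F G K L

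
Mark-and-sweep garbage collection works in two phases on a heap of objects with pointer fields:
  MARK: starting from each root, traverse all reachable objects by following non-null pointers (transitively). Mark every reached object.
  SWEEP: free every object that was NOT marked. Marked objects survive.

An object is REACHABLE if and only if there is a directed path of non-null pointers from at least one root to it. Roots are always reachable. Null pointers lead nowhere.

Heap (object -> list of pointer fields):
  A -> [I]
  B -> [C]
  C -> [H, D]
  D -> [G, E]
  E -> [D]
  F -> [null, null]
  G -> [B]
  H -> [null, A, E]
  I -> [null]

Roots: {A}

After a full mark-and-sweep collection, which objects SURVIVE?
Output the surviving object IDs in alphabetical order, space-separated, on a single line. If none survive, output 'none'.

Roots: A
Mark A: refs=I, marked=A
Mark I: refs=null, marked=A I
Unmarked (collected): B C D E F G H

Answer: A I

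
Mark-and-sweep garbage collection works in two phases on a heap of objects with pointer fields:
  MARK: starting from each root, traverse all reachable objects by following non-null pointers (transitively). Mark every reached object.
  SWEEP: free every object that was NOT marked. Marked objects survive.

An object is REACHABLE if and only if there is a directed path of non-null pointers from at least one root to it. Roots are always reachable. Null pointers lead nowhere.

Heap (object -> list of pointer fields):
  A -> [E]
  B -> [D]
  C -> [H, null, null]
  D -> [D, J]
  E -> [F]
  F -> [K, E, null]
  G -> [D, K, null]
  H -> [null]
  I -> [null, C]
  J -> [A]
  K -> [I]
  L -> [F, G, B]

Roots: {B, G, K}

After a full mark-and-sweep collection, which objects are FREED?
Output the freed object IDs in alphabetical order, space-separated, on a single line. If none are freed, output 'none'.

Answer: L

Derivation:
Roots: B G K
Mark B: refs=D, marked=B
Mark G: refs=D K null, marked=B G
Mark K: refs=I, marked=B G K
Mark D: refs=D J, marked=B D G K
Mark I: refs=null C, marked=B D G I K
Mark J: refs=A, marked=B D G I J K
Mark C: refs=H null null, marked=B C D G I J K
Mark A: refs=E, marked=A B C D G I J K
Mark H: refs=null, marked=A B C D G H I J K
Mark E: refs=F, marked=A B C D E G H I J K
Mark F: refs=K E null, marked=A B C D E F G H I J K
Unmarked (collected): L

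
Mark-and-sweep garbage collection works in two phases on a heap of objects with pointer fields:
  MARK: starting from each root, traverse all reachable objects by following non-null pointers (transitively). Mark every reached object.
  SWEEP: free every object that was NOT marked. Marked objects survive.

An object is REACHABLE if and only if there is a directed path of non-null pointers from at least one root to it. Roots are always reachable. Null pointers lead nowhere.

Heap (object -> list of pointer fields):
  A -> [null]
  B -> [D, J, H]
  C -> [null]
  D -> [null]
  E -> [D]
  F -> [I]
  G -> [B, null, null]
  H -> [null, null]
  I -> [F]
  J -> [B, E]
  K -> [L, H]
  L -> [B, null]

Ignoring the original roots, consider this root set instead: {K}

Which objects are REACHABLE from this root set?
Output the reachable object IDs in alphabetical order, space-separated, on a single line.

Answer: B D E H J K L

Derivation:
Roots: K
Mark K: refs=L H, marked=K
Mark L: refs=B null, marked=K L
Mark H: refs=null null, marked=H K L
Mark B: refs=D J H, marked=B H K L
Mark D: refs=null, marked=B D H K L
Mark J: refs=B E, marked=B D H J K L
Mark E: refs=D, marked=B D E H J K L
Unmarked (collected): A C F G I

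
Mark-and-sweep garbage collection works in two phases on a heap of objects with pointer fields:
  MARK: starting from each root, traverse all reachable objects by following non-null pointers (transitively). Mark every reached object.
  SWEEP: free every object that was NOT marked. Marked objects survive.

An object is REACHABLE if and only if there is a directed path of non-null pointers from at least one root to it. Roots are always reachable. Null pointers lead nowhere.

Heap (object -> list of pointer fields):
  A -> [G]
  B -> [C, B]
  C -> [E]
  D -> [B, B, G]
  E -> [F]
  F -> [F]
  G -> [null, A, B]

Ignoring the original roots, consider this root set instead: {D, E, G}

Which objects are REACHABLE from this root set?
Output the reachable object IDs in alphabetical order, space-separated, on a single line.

Roots: D E G
Mark D: refs=B B G, marked=D
Mark E: refs=F, marked=D E
Mark G: refs=null A B, marked=D E G
Mark B: refs=C B, marked=B D E G
Mark F: refs=F, marked=B D E F G
Mark A: refs=G, marked=A B D E F G
Mark C: refs=E, marked=A B C D E F G
Unmarked (collected): (none)

Answer: A B C D E F G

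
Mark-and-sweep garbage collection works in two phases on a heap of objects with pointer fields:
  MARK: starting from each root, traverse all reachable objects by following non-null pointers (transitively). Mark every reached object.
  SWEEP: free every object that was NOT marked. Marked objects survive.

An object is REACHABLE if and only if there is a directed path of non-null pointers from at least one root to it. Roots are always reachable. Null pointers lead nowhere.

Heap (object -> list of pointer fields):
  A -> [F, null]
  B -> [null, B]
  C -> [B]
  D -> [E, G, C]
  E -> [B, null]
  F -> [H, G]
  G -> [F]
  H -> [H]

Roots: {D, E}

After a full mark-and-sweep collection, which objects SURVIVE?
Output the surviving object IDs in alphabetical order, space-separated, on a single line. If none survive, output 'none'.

Answer: B C D E F G H

Derivation:
Roots: D E
Mark D: refs=E G C, marked=D
Mark E: refs=B null, marked=D E
Mark G: refs=F, marked=D E G
Mark C: refs=B, marked=C D E G
Mark B: refs=null B, marked=B C D E G
Mark F: refs=H G, marked=B C D E F G
Mark H: refs=H, marked=B C D E F G H
Unmarked (collected): A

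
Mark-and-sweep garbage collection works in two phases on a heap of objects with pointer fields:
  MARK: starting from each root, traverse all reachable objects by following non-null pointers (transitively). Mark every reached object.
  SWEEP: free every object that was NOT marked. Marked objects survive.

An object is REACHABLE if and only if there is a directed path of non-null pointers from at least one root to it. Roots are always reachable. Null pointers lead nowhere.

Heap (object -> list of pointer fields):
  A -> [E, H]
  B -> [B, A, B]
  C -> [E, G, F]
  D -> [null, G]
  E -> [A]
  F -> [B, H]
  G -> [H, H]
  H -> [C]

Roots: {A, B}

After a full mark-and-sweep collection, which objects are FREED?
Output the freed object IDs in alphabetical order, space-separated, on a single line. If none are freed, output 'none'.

Roots: A B
Mark A: refs=E H, marked=A
Mark B: refs=B A B, marked=A B
Mark E: refs=A, marked=A B E
Mark H: refs=C, marked=A B E H
Mark C: refs=E G F, marked=A B C E H
Mark G: refs=H H, marked=A B C E G H
Mark F: refs=B H, marked=A B C E F G H
Unmarked (collected): D

Answer: D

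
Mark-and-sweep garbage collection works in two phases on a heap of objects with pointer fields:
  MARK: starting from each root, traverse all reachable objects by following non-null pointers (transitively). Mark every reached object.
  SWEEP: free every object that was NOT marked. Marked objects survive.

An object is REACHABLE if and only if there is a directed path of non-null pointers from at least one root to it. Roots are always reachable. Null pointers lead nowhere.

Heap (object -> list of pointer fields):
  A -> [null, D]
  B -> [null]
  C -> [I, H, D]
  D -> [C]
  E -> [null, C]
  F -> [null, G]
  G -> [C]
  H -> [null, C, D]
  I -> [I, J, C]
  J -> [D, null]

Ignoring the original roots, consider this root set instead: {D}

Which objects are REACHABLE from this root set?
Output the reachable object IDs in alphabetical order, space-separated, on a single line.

Answer: C D H I J

Derivation:
Roots: D
Mark D: refs=C, marked=D
Mark C: refs=I H D, marked=C D
Mark I: refs=I J C, marked=C D I
Mark H: refs=null C D, marked=C D H I
Mark J: refs=D null, marked=C D H I J
Unmarked (collected): A B E F G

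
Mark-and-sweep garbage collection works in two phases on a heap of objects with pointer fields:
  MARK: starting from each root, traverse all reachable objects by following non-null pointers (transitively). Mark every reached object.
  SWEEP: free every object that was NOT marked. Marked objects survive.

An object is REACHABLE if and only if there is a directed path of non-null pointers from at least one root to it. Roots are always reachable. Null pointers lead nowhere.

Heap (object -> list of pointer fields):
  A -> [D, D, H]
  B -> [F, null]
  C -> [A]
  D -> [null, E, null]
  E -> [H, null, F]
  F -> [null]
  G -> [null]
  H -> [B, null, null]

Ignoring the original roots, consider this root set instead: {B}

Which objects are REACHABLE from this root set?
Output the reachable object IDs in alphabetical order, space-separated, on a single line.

Answer: B F

Derivation:
Roots: B
Mark B: refs=F null, marked=B
Mark F: refs=null, marked=B F
Unmarked (collected): A C D E G H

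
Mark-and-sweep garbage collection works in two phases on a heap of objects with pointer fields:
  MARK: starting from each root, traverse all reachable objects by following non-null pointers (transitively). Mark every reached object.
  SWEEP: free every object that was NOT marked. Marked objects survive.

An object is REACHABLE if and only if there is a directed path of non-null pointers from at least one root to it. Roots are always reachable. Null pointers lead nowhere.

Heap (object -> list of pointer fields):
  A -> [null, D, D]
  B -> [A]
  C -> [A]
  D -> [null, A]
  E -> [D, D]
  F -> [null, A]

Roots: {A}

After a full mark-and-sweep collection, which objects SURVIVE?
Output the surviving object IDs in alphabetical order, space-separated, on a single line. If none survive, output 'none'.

Roots: A
Mark A: refs=null D D, marked=A
Mark D: refs=null A, marked=A D
Unmarked (collected): B C E F

Answer: A D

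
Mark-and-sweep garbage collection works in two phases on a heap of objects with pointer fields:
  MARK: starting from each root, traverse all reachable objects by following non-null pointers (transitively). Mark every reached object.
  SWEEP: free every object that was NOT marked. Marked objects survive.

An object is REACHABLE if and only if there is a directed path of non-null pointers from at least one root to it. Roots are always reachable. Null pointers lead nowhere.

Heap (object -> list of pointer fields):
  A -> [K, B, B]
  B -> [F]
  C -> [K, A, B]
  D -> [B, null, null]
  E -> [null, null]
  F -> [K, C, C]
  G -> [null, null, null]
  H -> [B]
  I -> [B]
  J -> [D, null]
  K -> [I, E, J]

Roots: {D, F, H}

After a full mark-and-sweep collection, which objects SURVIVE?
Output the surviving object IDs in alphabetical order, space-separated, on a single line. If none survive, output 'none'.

Answer: A B C D E F H I J K

Derivation:
Roots: D F H
Mark D: refs=B null null, marked=D
Mark F: refs=K C C, marked=D F
Mark H: refs=B, marked=D F H
Mark B: refs=F, marked=B D F H
Mark K: refs=I E J, marked=B D F H K
Mark C: refs=K A B, marked=B C D F H K
Mark I: refs=B, marked=B C D F H I K
Mark E: refs=null null, marked=B C D E F H I K
Mark J: refs=D null, marked=B C D E F H I J K
Mark A: refs=K B B, marked=A B C D E F H I J K
Unmarked (collected): G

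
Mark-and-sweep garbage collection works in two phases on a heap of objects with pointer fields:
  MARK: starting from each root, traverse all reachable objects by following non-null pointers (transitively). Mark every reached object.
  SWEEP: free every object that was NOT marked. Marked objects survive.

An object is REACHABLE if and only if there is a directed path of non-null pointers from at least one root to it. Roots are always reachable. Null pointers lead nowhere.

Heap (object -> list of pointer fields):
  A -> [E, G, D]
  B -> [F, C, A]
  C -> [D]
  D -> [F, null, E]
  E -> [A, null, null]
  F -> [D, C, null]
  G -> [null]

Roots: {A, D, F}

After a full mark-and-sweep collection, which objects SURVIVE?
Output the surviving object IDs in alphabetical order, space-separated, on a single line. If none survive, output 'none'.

Answer: A C D E F G

Derivation:
Roots: A D F
Mark A: refs=E G D, marked=A
Mark D: refs=F null E, marked=A D
Mark F: refs=D C null, marked=A D F
Mark E: refs=A null null, marked=A D E F
Mark G: refs=null, marked=A D E F G
Mark C: refs=D, marked=A C D E F G
Unmarked (collected): B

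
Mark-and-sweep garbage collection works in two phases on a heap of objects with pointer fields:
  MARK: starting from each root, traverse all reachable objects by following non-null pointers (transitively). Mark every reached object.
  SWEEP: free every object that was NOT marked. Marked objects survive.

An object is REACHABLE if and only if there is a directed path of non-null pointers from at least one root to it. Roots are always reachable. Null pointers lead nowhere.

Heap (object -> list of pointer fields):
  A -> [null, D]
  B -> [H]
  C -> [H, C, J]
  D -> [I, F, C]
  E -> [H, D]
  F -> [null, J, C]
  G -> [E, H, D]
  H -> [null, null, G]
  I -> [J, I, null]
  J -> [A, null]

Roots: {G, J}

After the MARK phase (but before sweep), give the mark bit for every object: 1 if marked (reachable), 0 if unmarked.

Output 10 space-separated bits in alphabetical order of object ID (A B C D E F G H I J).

Answer: 1 0 1 1 1 1 1 1 1 1

Derivation:
Roots: G J
Mark G: refs=E H D, marked=G
Mark J: refs=A null, marked=G J
Mark E: refs=H D, marked=E G J
Mark H: refs=null null G, marked=E G H J
Mark D: refs=I F C, marked=D E G H J
Mark A: refs=null D, marked=A D E G H J
Mark I: refs=J I null, marked=A D E G H I J
Mark F: refs=null J C, marked=A D E F G H I J
Mark C: refs=H C J, marked=A C D E F G H I J
Unmarked (collected): B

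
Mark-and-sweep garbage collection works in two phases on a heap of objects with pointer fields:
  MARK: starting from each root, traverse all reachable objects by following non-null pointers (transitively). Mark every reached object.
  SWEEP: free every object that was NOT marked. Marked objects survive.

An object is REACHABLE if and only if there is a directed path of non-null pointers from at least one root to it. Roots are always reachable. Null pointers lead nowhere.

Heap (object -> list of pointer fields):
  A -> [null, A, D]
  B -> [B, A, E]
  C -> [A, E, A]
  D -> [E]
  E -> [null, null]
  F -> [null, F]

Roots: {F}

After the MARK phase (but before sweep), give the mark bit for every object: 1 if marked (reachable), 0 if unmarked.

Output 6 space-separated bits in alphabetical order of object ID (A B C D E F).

Answer: 0 0 0 0 0 1

Derivation:
Roots: F
Mark F: refs=null F, marked=F
Unmarked (collected): A B C D E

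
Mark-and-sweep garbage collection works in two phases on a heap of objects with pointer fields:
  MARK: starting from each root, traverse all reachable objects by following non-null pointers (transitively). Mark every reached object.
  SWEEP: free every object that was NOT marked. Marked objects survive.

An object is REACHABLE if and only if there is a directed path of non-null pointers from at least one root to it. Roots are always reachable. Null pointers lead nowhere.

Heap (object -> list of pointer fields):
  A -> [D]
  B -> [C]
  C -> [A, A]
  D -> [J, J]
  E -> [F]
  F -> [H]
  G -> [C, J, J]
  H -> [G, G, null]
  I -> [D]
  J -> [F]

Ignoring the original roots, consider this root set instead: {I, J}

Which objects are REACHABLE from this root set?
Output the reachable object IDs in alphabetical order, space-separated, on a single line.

Answer: A C D F G H I J

Derivation:
Roots: I J
Mark I: refs=D, marked=I
Mark J: refs=F, marked=I J
Mark D: refs=J J, marked=D I J
Mark F: refs=H, marked=D F I J
Mark H: refs=G G null, marked=D F H I J
Mark G: refs=C J J, marked=D F G H I J
Mark C: refs=A A, marked=C D F G H I J
Mark A: refs=D, marked=A C D F G H I J
Unmarked (collected): B E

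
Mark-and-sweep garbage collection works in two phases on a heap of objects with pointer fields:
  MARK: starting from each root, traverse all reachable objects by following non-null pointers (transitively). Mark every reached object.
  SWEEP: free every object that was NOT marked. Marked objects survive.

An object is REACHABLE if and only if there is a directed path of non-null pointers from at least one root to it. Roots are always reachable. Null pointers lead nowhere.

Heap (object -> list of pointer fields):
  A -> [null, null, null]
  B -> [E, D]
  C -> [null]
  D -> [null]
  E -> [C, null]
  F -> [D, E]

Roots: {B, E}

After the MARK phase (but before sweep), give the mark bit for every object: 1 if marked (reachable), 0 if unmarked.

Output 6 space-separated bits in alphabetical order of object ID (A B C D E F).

Roots: B E
Mark B: refs=E D, marked=B
Mark E: refs=C null, marked=B E
Mark D: refs=null, marked=B D E
Mark C: refs=null, marked=B C D E
Unmarked (collected): A F

Answer: 0 1 1 1 1 0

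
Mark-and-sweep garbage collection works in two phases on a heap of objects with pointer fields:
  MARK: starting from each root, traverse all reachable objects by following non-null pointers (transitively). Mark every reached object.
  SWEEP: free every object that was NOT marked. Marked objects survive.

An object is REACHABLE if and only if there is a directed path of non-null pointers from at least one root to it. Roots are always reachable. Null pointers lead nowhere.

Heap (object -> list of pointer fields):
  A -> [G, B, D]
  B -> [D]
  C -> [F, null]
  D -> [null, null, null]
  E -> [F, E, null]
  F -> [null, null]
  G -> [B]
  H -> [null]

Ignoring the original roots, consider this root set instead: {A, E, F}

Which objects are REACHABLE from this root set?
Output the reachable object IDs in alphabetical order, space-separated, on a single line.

Answer: A B D E F G

Derivation:
Roots: A E F
Mark A: refs=G B D, marked=A
Mark E: refs=F E null, marked=A E
Mark F: refs=null null, marked=A E F
Mark G: refs=B, marked=A E F G
Mark B: refs=D, marked=A B E F G
Mark D: refs=null null null, marked=A B D E F G
Unmarked (collected): C H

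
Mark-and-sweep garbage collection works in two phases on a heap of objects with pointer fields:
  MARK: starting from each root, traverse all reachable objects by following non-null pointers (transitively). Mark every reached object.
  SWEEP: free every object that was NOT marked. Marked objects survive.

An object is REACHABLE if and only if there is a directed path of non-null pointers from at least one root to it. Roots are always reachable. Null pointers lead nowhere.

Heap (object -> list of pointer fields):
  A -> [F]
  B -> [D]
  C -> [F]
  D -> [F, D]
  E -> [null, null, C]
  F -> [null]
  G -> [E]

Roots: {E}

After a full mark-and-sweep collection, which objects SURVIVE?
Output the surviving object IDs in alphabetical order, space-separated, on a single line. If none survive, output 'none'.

Answer: C E F

Derivation:
Roots: E
Mark E: refs=null null C, marked=E
Mark C: refs=F, marked=C E
Mark F: refs=null, marked=C E F
Unmarked (collected): A B D G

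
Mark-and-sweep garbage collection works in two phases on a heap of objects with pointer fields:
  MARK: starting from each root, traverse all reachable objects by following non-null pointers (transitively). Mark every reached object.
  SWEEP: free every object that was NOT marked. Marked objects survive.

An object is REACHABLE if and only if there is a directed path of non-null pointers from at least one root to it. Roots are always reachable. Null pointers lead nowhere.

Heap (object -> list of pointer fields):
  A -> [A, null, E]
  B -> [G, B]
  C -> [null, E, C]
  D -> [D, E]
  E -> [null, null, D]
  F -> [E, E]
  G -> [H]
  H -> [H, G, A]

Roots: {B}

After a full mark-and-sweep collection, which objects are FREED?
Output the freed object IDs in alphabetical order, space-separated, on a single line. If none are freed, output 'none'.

Answer: C F

Derivation:
Roots: B
Mark B: refs=G B, marked=B
Mark G: refs=H, marked=B G
Mark H: refs=H G A, marked=B G H
Mark A: refs=A null E, marked=A B G H
Mark E: refs=null null D, marked=A B E G H
Mark D: refs=D E, marked=A B D E G H
Unmarked (collected): C F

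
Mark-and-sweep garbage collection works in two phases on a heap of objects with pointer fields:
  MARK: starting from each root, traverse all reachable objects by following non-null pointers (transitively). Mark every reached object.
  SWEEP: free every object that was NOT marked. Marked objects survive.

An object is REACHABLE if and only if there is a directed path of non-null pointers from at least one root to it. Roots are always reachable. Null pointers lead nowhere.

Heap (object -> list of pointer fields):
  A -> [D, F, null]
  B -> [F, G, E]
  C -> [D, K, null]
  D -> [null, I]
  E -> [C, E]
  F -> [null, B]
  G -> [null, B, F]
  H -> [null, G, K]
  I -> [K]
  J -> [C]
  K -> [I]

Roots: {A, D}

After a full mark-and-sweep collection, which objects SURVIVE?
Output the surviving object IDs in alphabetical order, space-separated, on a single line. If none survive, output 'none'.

Roots: A D
Mark A: refs=D F null, marked=A
Mark D: refs=null I, marked=A D
Mark F: refs=null B, marked=A D F
Mark I: refs=K, marked=A D F I
Mark B: refs=F G E, marked=A B D F I
Mark K: refs=I, marked=A B D F I K
Mark G: refs=null B F, marked=A B D F G I K
Mark E: refs=C E, marked=A B D E F G I K
Mark C: refs=D K null, marked=A B C D E F G I K
Unmarked (collected): H J

Answer: A B C D E F G I K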